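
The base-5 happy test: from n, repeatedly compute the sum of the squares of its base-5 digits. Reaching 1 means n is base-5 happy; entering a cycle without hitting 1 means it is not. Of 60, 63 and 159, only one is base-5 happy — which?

159

60: 60 → 8 → 10 → 4 → 16 → 10  — repeats 10 (not base-5 happy)
63: 63 → 17 → 13 → 13  — repeats 13 (not base-5 happy)
159: 159 → 19 → 25 → 1  — reaches 1 (base-5 happy)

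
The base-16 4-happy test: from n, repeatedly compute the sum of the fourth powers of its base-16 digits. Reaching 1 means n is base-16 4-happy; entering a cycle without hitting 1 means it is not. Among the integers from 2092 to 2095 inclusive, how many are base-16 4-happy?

2

2092: 2092 → 24848 → 1298 → 642 → 4128 → 17 → 2 → 16 → 1  — base-16 4-happy
2093: 2093 → 32673 → 63027 → 52083 → 37859 → 45139 → 15347 → 65428 → 108067 → 11394 → 24864 → 1313 → 642 → 4128 → 17 → 2 → 16 → 1  — base-16 4-happy
2094: 2094 → 42528 → 11312 → 20833 → 1923 → 6578 → 21219 → 39138 → 49089 → 86003 → 101588 → 53650 → 35139 → 10994 → 60657 → 109778 → 59314 → 55474 → 47314 → 47314  — not base-16 4-happy
2095: 2095 → 54737 → 57748 → 45234 → 29298 → 4834 → 38449 → 7939 → 50707 → 22114 → 3233 → 30737 → 6499 → 7939  — not base-16 4-happy
base-16 4-happy: 2092, 2093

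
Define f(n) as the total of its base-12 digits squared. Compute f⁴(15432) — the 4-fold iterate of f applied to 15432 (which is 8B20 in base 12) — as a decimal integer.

15432 = (8,11,2,0)_12 → 8² + 11² + 2² + 0² = 189
189 = (1,3,9)_12 → 1² + 3² + 9² = 91
91 = (7,7)_12 → 7² + 7² = 98
98 = (8,2)_12 → 8² + 2² = 68

68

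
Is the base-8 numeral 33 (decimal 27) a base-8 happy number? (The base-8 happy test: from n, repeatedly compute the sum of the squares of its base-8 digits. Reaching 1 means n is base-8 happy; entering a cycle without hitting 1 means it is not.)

27 = (3,3)_8 → 18
18 = (2,2)_8 → 8
8 = (1,0)_8 → 1  — reached 1.

base-8 happy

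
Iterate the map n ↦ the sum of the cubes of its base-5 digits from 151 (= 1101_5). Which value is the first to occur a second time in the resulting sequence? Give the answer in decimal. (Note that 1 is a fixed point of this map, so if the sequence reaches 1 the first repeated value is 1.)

9

151 = (1,1,0,1)_5 → 1³ + 1³ + 0³ + 1³ = 3
3 = (3)_5 → 3³ = 27
27 = (1,0,2)_5 → 1³ + 0³ + 2³ = 9
9 = (1,4)_5 → 1³ + 4³ = 65
65 = (2,3,0)_5 → 2³ + 3³ + 0³ = 35
35 = (1,2,0)_5 → 1³ + 2³ + 0³ = 9  — 9 already appeared earlier.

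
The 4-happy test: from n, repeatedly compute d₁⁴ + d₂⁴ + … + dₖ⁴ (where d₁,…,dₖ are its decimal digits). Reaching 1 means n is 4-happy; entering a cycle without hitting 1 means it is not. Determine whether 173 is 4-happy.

not 4-happy

173 → 1⁴ + 7⁴ + 3⁴ = 2483
2483 → 2⁴ + 4⁴ + 8⁴ + 3⁴ = 4449
4449 → 4⁴ + 4⁴ + 4⁴ + 9⁴ = 7329
7329 → 7⁴ + 3⁴ + 2⁴ + 9⁴ = 9059
9059 → 9⁴ + 0⁴ + 5⁴ + 9⁴ = 13747
13747 → 1⁴ + 3⁴ + 7⁴ + 4⁴ + 7⁴ = 5140
5140 → 5⁴ + 1⁴ + 4⁴ + 0⁴ = 882
882 → 8⁴ + 8⁴ + 2⁴ = 8208
8208 → 8⁴ + 2⁴ + 0⁴ + 8⁴ = 8208  — 8208 already seen; the sequence cycles without reaching 1.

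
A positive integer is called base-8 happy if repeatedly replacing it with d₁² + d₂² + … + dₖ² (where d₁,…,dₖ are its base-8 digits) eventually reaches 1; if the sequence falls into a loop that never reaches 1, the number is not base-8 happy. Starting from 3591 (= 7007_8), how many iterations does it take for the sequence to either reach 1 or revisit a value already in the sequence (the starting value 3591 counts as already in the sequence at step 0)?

3591 = (7,0,0,7)_8 → 7² + 0² + 0² + 7² = 49 + 0 + 0 + 49 = 98
98 = (1,4,2)_8 → 1² + 4² + 2² = 1 + 16 + 4 = 21
21 = (2,5)_8 → 2² + 5² = 4 + 25 = 29
29 = (3,5)_8 → 3² + 5² = 9 + 25 = 34
34 = (4,2)_8 → 4² + 2² = 16 + 4 = 20
20 = (2,4)_8 → 2² + 4² = 4 + 16 = 20  — 20 repeats.
That took 6 steps.

6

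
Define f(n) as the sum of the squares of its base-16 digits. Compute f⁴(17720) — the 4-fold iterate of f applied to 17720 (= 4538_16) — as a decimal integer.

8

17720 = (4,5,3,8)_16 → 4² + 5² + 3² + 8² = 16 + 25 + 9 + 64 = 114
114 = (7,2)_16 → 7² + 2² = 49 + 4 = 53
53 = (3,5)_16 → 3² + 5² = 9 + 25 = 34
34 = (2,2)_16 → 2² + 2² = 4 + 4 = 8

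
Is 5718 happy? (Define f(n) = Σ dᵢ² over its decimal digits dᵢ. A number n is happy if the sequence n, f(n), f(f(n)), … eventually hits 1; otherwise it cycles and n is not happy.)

happy

5718 → 139
139 → 91
91 → 82
82 → 68
68 → 100
100 → 1  — reached 1.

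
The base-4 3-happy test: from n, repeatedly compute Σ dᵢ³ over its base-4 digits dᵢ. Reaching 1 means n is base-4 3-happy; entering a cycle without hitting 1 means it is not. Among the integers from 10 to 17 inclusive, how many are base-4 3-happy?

2

10: 10 → 16 → 1  (reaches 1)
11: 11 → 35 → 35  (repeats 35)
12: 12 → 27 → 36 → 9 → 9  (repeats 9)
13: 13 → 28 → 28  (repeats 28)
14: 14 → 35 → 35  (repeats 35)
15: 15 → 54 → 36 → 9 → 9  (repeats 9)
16: 16 → 1  (reaches 1)
17: 17 → 2 → 8 → 8  (repeats 8)
base-4 3-happy: 10, 16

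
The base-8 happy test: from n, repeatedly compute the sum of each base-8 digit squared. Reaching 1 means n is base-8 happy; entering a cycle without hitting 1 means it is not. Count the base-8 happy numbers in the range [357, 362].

1

357: 357 → 66 → 5 → 25 → 10 → 5  — not base-8 happy
358: 358 → 77 → 27 → 18 → 8 → 1  — base-8 happy
359: 359 → 90 → 14 → 37 → 41 → 26 → 13 → 26  — not base-8 happy
360: 360 → 50 → 40 → 25 → 10 → 5 → 25  — not base-8 happy
361: 361 → 51 → 45 → 50 → 40 → 25 → 10 → 5 → 25  — not base-8 happy
362: 362 → 54 → 72 → 2 → 4 → 16 → 4  — not base-8 happy
base-8 happy: 358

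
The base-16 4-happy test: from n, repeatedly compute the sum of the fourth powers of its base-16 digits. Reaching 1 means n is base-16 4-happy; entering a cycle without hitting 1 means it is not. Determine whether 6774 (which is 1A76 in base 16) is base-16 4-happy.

base-16 4-happy

6774 = (1,10,7,6)_16 → 1⁴ + 10⁴ + 7⁴ + 6⁴ = 13698
13698 = (3,5,8,2)_16 → 3⁴ + 5⁴ + 8⁴ + 2⁴ = 4818
4818 = (1,2,13,2)_16 → 1⁴ + 2⁴ + 13⁴ + 2⁴ = 28594
28594 = (6,15,11,2)_16 → 6⁴ + 15⁴ + 11⁴ + 2⁴ = 66578
66578 = (1,0,4,1,2)_16 → 1⁴ + 0⁴ + 4⁴ + 1⁴ + 2⁴ = 274
274 = (1,1,2)_16 → 1⁴ + 1⁴ + 2⁴ = 18
18 = (1,2)_16 → 1⁴ + 2⁴ = 17
17 = (1,1)_16 → 1⁴ + 1⁴ = 2
2 = (2)_16 → 2⁴ = 16
16 = (1,0)_16 → 1⁴ + 0⁴ = 1  — reached 1.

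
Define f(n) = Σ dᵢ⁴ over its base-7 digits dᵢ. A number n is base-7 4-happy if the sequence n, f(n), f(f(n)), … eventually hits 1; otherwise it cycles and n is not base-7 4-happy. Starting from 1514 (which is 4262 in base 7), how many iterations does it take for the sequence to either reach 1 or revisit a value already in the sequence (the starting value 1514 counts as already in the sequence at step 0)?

1514 = (4,2,6,2)_7 → 4⁴ + 2⁴ + 6⁴ + 2⁴ = 1584
1584 = (4,4,2,2)_7 → 4⁴ + 4⁴ + 2⁴ + 2⁴ = 544
544 = (1,4,0,5)_7 → 1⁴ + 4⁴ + 0⁴ + 5⁴ = 882
882 = (2,4,0,0)_7 → 2⁴ + 4⁴ + 0⁴ + 0⁴ = 272
272 = (5,3,6)_7 → 5⁴ + 3⁴ + 6⁴ = 2002
2002 = (5,5,6,0)_7 → 5⁴ + 5⁴ + 6⁴ + 0⁴ = 2546
2546 = (1,0,2,6,5)_7 → 1⁴ + 0⁴ + 2⁴ + 6⁴ + 5⁴ = 1938
1938 = (5,4,3,6)_7 → 5⁴ + 4⁴ + 3⁴ + 6⁴ = 2258
2258 = (6,4,0,4)_7 → 6⁴ + 4⁴ + 0⁴ + 4⁴ = 1808
1808 = (5,1,6,2)_7 → 5⁴ + 1⁴ + 6⁴ + 2⁴ = 1938  — 1938 repeats.
That took 10 steps.

10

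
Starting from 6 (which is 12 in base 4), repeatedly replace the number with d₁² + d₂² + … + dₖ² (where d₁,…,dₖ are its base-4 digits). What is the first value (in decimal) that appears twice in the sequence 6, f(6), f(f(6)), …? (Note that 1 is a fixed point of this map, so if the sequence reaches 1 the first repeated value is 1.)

1

6 = (1,2)_4 → 1² + 2² = 1 + 4 = 5
5 = (1,1)_4 → 1² + 1² = 1 + 1 = 2
2 = (2)_4 → 2² = 4
4 = (1,0)_4 → 1² + 0² = 1 + 0 = 1  — reached the fixed point 1.
1 → 1, so 1 is the first repeated value.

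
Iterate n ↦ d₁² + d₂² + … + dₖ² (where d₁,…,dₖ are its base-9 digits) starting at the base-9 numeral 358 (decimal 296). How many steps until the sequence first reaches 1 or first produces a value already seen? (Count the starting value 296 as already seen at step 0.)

296 = (3,5,8)_9 → 3² + 5² + 8² = 9 + 25 + 64 = 98
98 = (1,1,8)_9 → 1² + 1² + 8² = 1 + 1 + 64 = 66
66 = (7,3)_9 → 7² + 3² = 49 + 9 = 58
58 = (6,4)_9 → 6² + 4² = 36 + 16 = 52
52 = (5,7)_9 → 5² + 7² = 25 + 49 = 74
74 = (8,2)_9 → 8² + 2² = 64 + 4 = 68
68 = (7,5)_9 → 7² + 5² = 49 + 25 = 74  — 74 repeats.
That took 7 steps.

7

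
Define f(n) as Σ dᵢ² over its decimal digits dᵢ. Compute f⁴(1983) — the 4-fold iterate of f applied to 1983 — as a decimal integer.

1983 → 1² + 9² + 8² + 3² = 155
155 → 1² + 5² + 5² = 51
51 → 5² + 1² = 26
26 → 2² + 6² = 40

40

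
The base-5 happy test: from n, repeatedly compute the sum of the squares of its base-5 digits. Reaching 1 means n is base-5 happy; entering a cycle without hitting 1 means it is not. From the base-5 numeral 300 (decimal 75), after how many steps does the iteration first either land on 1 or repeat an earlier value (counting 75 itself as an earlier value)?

4

75 = (3,0,0)_5 → 9
9 = (1,4)_5 → 17
17 = (3,2)_5 → 13
13 = (2,3)_5 → 13  — 13 repeats.
That took 4 steps.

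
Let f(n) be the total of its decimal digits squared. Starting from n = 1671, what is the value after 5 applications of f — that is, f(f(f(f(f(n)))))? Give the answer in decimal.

1671 → 1² + 6² + 7² + 1² = 1 + 36 + 49 + 1 = 87
87 → 8² + 7² = 64 + 49 = 113
113 → 1² + 1² + 3² = 1 + 1 + 9 = 11
11 → 1² + 1² = 1 + 1 = 2
2 → 2² = 4

4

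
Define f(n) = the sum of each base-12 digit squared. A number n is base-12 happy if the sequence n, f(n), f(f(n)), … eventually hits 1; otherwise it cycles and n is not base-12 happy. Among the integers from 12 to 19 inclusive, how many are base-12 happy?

1

12: 12 → 1  — base-12 happy
13: 13 → 2 → 4 → 16 → 17 → 26 → 8 → 64 → 41 → 34 → 104 → 128 → 164 → 66 → 61 → 26  — not base-12 happy
14: 14 → 5 → 25 → 5  — not base-12 happy
15: 15 → 10 → 100 → 80 → 100  — not base-12 happy
16: 16 → 17 → 26 → 8 → 64 → 41 → 34 → 104 → 128 → 164 → 66 → 61 → 26  — not base-12 happy
17: 17 → 26 → 8 → 64 → 41 → 34 → 104 → 128 → 164 → 66 → 61 → 26  — not base-12 happy
18: 18 → 37 → 10 → 100 → 80 → 100  — not base-12 happy
19: 19 → 50 → 20 → 65 → 50  — not base-12 happy
base-12 happy: 12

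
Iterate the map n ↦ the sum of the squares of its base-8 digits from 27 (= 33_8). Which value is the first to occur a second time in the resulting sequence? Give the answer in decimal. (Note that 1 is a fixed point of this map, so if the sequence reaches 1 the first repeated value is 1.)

1

27 = (3,3)_8 → 3² + 3² = 18
18 = (2,2)_8 → 2² + 2² = 8
8 = (1,0)_8 → 1² + 0² = 1  — reached the fixed point 1.
1 → 1, so 1 is the first repeated value.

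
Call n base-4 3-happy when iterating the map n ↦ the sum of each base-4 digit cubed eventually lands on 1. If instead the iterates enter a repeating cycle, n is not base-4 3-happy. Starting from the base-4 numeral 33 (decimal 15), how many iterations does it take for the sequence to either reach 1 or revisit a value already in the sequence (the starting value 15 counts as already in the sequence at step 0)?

15 = (3,3)_4 → 3³ + 3³ = 54
54 = (3,1,2)_4 → 3³ + 1³ + 2³ = 36
36 = (2,1,0)_4 → 2³ + 1³ + 0³ = 9
9 = (2,1)_4 → 2³ + 1³ = 9  — 9 repeats.
That took 4 steps.

4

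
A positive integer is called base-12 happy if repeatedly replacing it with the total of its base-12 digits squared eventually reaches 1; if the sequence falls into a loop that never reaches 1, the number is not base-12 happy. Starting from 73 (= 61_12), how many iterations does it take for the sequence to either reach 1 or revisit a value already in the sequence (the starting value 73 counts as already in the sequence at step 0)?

73 = (6,1)_12 → 6² + 1² = 37
37 = (3,1)_12 → 3² + 1² = 10
10 = (10)_12 → 10² = 100
100 = (8,4)_12 → 8² + 4² = 80
80 = (6,8)_12 → 6² + 8² = 100  — 100 repeats.
That took 5 steps.

5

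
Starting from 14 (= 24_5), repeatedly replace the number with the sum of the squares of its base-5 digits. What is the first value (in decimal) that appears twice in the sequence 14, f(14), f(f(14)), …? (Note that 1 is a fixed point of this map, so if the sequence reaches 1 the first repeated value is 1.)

16

14 = (2,4)_5 → 2² + 4² = 20
20 = (4,0)_5 → 4² + 0² = 16
16 = (3,1)_5 → 3² + 1² = 10
10 = (2,0)_5 → 2² + 0² = 4
4 = (4)_5 → 4² = 16  — 16 already appeared earlier.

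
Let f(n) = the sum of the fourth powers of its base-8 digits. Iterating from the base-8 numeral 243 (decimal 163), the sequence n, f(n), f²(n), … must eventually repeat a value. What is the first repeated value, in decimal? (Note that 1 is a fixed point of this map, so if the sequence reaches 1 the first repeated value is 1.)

256

163 = (2,4,3)_8 → 353
353 = (5,4,1)_8 → 882
882 = (1,5,6,2)_8 → 1938
1938 = (3,6,2,2)_8 → 1409
1409 = (2,6,0,1)_8 → 1313
1313 = (2,4,4,1)_8 → 529
529 = (1,0,2,1)_8 → 18
18 = (2,2)_8 → 32
32 = (4,0)_8 → 256
256 = (4,0,0)_8 → 256  — 256 already appeared earlier.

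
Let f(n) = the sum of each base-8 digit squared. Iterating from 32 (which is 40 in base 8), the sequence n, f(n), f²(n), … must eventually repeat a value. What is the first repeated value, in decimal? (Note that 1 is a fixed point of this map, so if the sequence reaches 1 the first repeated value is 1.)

16

32 = (4,0)_8 → 16
16 = (2,0)_8 → 4
4 = (4)_8 → 16  — 16 already appeared earlier.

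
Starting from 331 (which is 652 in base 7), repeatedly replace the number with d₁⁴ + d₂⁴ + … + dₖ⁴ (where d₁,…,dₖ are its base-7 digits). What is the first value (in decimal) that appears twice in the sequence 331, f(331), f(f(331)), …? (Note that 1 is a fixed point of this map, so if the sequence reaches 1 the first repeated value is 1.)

331 = (6,5,2)_7 → 6⁴ + 5⁴ + 2⁴ = 1937
1937 = (5,4,3,5)_7 → 5⁴ + 4⁴ + 3⁴ + 5⁴ = 1587
1587 = (4,4,2,5)_7 → 4⁴ + 4⁴ + 2⁴ + 5⁴ = 1153
1153 = (3,2,3,5)_7 → 3⁴ + 2⁴ + 3⁴ + 5⁴ = 803
803 = (2,2,2,5)_7 → 2⁴ + 2⁴ + 2⁴ + 5⁴ = 673
673 = (1,6,5,1)_7 → 1⁴ + 6⁴ + 5⁴ + 1⁴ = 1923
1923 = (5,4,1,5)_7 → 5⁴ + 4⁴ + 1⁴ + 5⁴ = 1507
1507 = (4,2,5,2)_7 → 4⁴ + 2⁴ + 5⁴ + 2⁴ = 913
913 = (2,4,4,3)_7 → 2⁴ + 4⁴ + 4⁴ + 3⁴ = 609
609 = (1,5,3,0)_7 → 1⁴ + 5⁴ + 3⁴ + 0⁴ = 707
707 = (2,0,3,0)_7 → 2⁴ + 0⁴ + 3⁴ + 0⁴ = 97
97 = (1,6,6)_7 → 1⁴ + 6⁴ + 6⁴ = 2593
2593 = (1,0,3,6,3)_7 → 1⁴ + 0⁴ + 3⁴ + 6⁴ + 3⁴ = 1459
1459 = (4,1,5,3)_7 → 4⁴ + 1⁴ + 5⁴ + 3⁴ = 963
963 = (2,5,4,4)_7 → 2⁴ + 5⁴ + 4⁴ + 4⁴ = 1153  — 1153 already appeared earlier.

1153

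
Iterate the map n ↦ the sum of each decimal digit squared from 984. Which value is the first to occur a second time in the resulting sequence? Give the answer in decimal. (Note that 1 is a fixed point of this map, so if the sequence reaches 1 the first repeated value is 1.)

58

984 → 9² + 8² + 4² = 161
161 → 1² + 6² + 1² = 38
38 → 3² + 8² = 73
73 → 7² + 3² = 58
58 → 5² + 8² = 89
89 → 8² + 9² = 145
145 → 1² + 4² + 5² = 42
42 → 4² + 2² = 20
20 → 2² + 0² = 4
4 → 4² = 16
16 → 1² + 6² = 37
37 → 3² + 7² = 58  — 58 already appeared earlier.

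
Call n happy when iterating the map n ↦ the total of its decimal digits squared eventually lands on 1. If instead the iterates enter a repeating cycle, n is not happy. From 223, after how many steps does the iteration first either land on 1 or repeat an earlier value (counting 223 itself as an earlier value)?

223 → 17
17 → 50
50 → 25
25 → 29
29 → 85
85 → 89
89 → 145
145 → 42
42 → 20
20 → 4
4 → 16
16 → 37
37 → 58
58 → 89  — 89 repeats.
That took 14 steps.

14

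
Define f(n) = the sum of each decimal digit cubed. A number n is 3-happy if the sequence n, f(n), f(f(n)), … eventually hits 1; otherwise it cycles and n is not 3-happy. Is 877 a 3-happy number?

877 → 8³ + 7³ + 7³ = 512 + 343 + 343 = 1198
1198 → 1³ + 1³ + 9³ + 8³ = 1 + 1 + 729 + 512 = 1243
1243 → 1³ + 2³ + 4³ + 3³ = 1 + 8 + 64 + 27 = 100
100 → 1³ + 0³ + 0³ = 1 + 0 + 0 = 1  — reached 1.

3-happy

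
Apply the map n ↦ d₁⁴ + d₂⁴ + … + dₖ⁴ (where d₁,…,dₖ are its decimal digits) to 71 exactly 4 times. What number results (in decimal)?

8208

71 → 2402
2402 → 288
288 → 8208
8208 → 8208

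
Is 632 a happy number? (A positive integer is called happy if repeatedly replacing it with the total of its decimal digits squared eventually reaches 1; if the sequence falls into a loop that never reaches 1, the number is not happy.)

632 → 6² + 3² + 2² = 36 + 9 + 4 = 49
49 → 4² + 9² = 16 + 81 = 97
97 → 9² + 7² = 81 + 49 = 130
130 → 1² + 3² + 0² = 1 + 9 + 0 = 10
10 → 1² + 0² = 1 + 0 = 1  — reached 1.

happy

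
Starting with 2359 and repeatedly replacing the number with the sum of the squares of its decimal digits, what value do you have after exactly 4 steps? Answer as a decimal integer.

58

2359 → 119
119 → 83
83 → 73
73 → 58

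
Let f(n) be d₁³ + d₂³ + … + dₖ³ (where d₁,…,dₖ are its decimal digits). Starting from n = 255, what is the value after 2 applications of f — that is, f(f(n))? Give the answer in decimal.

645

255 → 2³ + 5³ + 5³ = 8 + 125 + 125 = 258
258 → 2³ + 5³ + 8³ = 8 + 125 + 512 = 645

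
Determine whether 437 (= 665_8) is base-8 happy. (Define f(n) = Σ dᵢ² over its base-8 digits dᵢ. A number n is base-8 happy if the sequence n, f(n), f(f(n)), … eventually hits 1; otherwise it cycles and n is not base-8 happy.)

437 = (6,6,5)_8 → 6² + 6² + 5² = 97
97 = (1,4,1)_8 → 1² + 4² + 1² = 18
18 = (2,2)_8 → 2² + 2² = 8
8 = (1,0)_8 → 1² + 0² = 1  — reached 1.

base-8 happy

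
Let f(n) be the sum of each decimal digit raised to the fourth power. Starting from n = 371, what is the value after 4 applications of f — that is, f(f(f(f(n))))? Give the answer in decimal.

371 → 3⁴ + 7⁴ + 1⁴ = 81 + 2401 + 1 = 2483
2483 → 2⁴ + 4⁴ + 8⁴ + 3⁴ = 16 + 256 + 4096 + 81 = 4449
4449 → 4⁴ + 4⁴ + 4⁴ + 9⁴ = 256 + 256 + 256 + 6561 = 7329
7329 → 7⁴ + 3⁴ + 2⁴ + 9⁴ = 2401 + 81 + 16 + 6561 = 9059

9059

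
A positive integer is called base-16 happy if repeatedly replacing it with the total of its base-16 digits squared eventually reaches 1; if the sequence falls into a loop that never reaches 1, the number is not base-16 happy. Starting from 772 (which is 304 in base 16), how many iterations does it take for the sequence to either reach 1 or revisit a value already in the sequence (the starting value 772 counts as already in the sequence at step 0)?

772 = (3,0,4)_16 → 3² + 0² + 4² = 9 + 0 + 16 = 25
25 = (1,9)_16 → 1² + 9² = 1 + 81 = 82
82 = (5,2)_16 → 5² + 2² = 25 + 4 = 29
29 = (1,13)_16 → 1² + 13² = 1 + 169 = 170
170 = (10,10)_16 → 10² + 10² = 100 + 100 = 200
200 = (12,8)_16 → 12² + 8² = 144 + 64 = 208
208 = (13,0)_16 → 13² + 0² = 169 + 0 = 169
169 = (10,9)_16 → 10² + 9² = 100 + 81 = 181
181 = (11,5)_16 → 11² + 5² = 121 + 25 = 146
146 = (9,2)_16 → 9² + 2² = 81 + 4 = 85
85 = (5,5)_16 → 5² + 5² = 25 + 25 = 50
50 = (3,2)_16 → 3² + 2² = 9 + 4 = 13
13 = (13)_16 → 13² = 169  — 169 repeats.
That took 13 steps.

13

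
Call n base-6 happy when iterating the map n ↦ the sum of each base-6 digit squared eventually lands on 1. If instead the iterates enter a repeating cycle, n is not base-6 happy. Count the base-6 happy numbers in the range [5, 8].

5: 5 → 25 → 17 → 29 → 41 → 26 → 20 → 13 → 5  — not base-6 happy
6: 6 → 1  — base-6 happy
7: 7 → 2 → 4 → 16 → 20 → 13 → 5 → 25 → 17 → 29 → 41 → 26 → 20  — not base-6 happy
8: 8 → 5 → 25 → 17 → 29 → 41 → 26 → 20 → 13 → 5  — not base-6 happy
base-6 happy: 6

1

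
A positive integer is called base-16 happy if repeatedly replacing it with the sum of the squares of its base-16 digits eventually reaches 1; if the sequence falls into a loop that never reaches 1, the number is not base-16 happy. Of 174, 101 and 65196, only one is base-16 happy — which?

174: 174 → 296 → 69 → 41 → 85 → 50 → 13 → 169 → 181 → 146 → 85  — repeats 85 (not base-16 happy)
101: 101 → 61 → 178 → 125 → 218 → 269 → 170 → 200 → 208 → 169 → 181 → 146 → 85 → 50 → 13 → 169  — repeats 169 (not base-16 happy)
65196: 65196 → 665 → 166 → 136 → 128 → 64 → 16 → 1  — reaches 1 (base-16 happy)

65196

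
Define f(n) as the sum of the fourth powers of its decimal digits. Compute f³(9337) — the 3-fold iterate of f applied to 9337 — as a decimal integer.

5729

9337 → 9124
9124 → 6834
6834 → 5729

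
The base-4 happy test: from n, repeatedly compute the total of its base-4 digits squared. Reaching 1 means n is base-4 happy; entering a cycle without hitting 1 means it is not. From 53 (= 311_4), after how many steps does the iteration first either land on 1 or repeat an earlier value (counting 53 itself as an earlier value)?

53 = (3,1,1)_4 → 3² + 1² + 1² = 9 + 1 + 1 = 11
11 = (2,3)_4 → 2² + 3² = 4 + 9 = 13
13 = (3,1)_4 → 3² + 1² = 9 + 1 = 10
10 = (2,2)_4 → 2² + 2² = 4 + 4 = 8
8 = (2,0)_4 → 2² + 0² = 4 + 0 = 4
4 = (1,0)_4 → 1² + 0² = 1 + 0 = 1  — reached 1.
That took 6 steps.

6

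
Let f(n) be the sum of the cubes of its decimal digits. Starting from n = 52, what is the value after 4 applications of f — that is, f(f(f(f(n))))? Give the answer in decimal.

52 → 5³ + 2³ = 133
133 → 1³ + 3³ + 3³ = 55
55 → 5³ + 5³ = 250
250 → 2³ + 5³ + 0³ = 133

133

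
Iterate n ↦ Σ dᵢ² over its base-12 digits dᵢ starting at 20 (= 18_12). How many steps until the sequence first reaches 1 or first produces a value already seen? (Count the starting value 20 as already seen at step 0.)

20 = (1,8)_12 → 65
65 = (5,5)_12 → 50
50 = (4,2)_12 → 20  — 20 repeats.
That took 3 steps.

3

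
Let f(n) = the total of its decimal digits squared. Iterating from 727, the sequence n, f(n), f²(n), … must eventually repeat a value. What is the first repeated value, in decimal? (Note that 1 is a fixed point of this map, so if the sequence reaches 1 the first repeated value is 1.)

89

727 → 7² + 2² + 7² = 102
102 → 1² + 0² + 2² = 5
5 → 5² = 25
25 → 2² + 5² = 29
29 → 2² + 9² = 85
85 → 8² + 5² = 89
89 → 8² + 9² = 145
145 → 1² + 4² + 5² = 42
42 → 4² + 2² = 20
20 → 2² + 0² = 4
4 → 4² = 16
16 → 1² + 6² = 37
37 → 3² + 7² = 58
58 → 5² + 8² = 89  — 89 already appeared earlier.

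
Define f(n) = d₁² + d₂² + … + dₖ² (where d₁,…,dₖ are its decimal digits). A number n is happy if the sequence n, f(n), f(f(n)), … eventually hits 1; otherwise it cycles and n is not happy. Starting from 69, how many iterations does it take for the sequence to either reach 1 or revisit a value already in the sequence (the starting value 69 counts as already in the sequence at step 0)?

13

69 → 6² + 9² = 117
117 → 1² + 1² + 7² = 51
51 → 5² + 1² = 26
26 → 2² + 6² = 40
40 → 4² + 0² = 16
16 → 1² + 6² = 37
37 → 3² + 7² = 58
58 → 5² + 8² = 89
89 → 8² + 9² = 145
145 → 1² + 4² + 5² = 42
42 → 4² + 2² = 20
20 → 2² + 0² = 4
4 → 4² = 16  — 16 repeats.
That took 13 steps.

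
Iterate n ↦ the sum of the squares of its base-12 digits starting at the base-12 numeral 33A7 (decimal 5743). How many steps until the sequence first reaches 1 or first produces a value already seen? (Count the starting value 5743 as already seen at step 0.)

10

5743 = (3,3,10,7)_12 → 3² + 3² + 10² + 7² = 9 + 9 + 100 + 49 = 167
167 = (1,1,11)_12 → 1² + 1² + 11² = 1 + 1 + 121 = 123
123 = (10,3)_12 → 10² + 3² = 100 + 9 = 109
109 = (9,1)_12 → 9² + 1² = 81 + 1 = 82
82 = (6,10)_12 → 6² + 10² = 36 + 100 = 136
136 = (11,4)_12 → 11² + 4² = 121 + 16 = 137
137 = (11,5)_12 → 11² + 5² = 121 + 25 = 146
146 = (1,0,2)_12 → 1² + 0² + 2² = 1 + 0 + 4 = 5
5 = (5)_12 → 5² = 25
25 = (2,1)_12 → 2² + 1² = 4 + 1 = 5  — 5 repeats.
That took 10 steps.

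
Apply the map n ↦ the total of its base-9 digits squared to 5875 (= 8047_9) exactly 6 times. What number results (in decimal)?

89

5875 = (8,0,4,7)_9 → 8² + 0² + 4² + 7² = 64 + 0 + 16 + 49 = 129
129 = (1,5,3)_9 → 1² + 5² + 3² = 1 + 25 + 9 = 35
35 = (3,8)_9 → 3² + 8² = 9 + 64 = 73
73 = (8,1)_9 → 8² + 1² = 64 + 1 = 65
65 = (7,2)_9 → 7² + 2² = 49 + 4 = 53
53 = (5,8)_9 → 5² + 8² = 25 + 64 = 89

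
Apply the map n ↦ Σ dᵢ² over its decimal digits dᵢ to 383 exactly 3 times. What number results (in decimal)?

100

383 → 3² + 8² + 3² = 9 + 64 + 9 = 82
82 → 8² + 2² = 64 + 4 = 68
68 → 6² + 8² = 36 + 64 = 100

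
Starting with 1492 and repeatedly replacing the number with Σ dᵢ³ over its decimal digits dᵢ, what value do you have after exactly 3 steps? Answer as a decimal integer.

1492 → 802
802 → 520
520 → 133

133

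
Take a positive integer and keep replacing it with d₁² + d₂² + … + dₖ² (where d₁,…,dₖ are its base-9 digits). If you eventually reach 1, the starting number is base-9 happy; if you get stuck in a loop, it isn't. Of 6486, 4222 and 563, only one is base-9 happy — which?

6486: 6486 → 164 → 8 → 64 → 50 → 50  — repeats 50 (not base-9 happy)
4222: 4222 → 76 → 80 → 128 → 30 → 18 → 4 → 16 → 50 → 50  — repeats 50 (not base-9 happy)
563: 563 → 125 → 81 → 1  — reaches 1 (base-9 happy)

563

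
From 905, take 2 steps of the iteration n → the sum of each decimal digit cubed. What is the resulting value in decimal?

701

905 → 9³ + 0³ + 5³ = 729 + 0 + 125 = 854
854 → 8³ + 5³ + 4³ = 512 + 125 + 64 = 701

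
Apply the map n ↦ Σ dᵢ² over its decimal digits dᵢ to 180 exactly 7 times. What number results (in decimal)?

180 → 1² + 8² + 0² = 65
65 → 6² + 5² = 61
61 → 6² + 1² = 37
37 → 3² + 7² = 58
58 → 5² + 8² = 89
89 → 8² + 9² = 145
145 → 1² + 4² + 5² = 42

42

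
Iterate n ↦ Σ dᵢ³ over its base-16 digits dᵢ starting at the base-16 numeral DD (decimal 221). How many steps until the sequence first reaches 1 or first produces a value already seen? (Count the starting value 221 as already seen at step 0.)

221 = (13,13)_16 → 13³ + 13³ = 2197 + 2197 = 4394
4394 = (1,1,2,10)_16 → 1³ + 1³ + 2³ + 10³ = 1 + 1 + 8 + 1000 = 1010
1010 = (3,15,2)_16 → 3³ + 15³ + 2³ = 27 + 3375 + 8 = 3410
3410 = (13,5,2)_16 → 13³ + 5³ + 2³ = 2197 + 125 + 8 = 2330
2330 = (9,1,10)_16 → 9³ + 1³ + 10³ = 729 + 1 + 1000 = 1730
1730 = (6,12,2)_16 → 6³ + 12³ + 2³ = 216 + 1728 + 8 = 1952
1952 = (7,10,0)_16 → 7³ + 10³ + 0³ = 343 + 1000 + 0 = 1343
1343 = (5,3,15)_16 → 5³ + 3³ + 15³ = 125 + 27 + 3375 = 3527
3527 = (13,12,7)_16 → 13³ + 12³ + 7³ = 2197 + 1728 + 343 = 4268
4268 = (1,0,10,12)_16 → 1³ + 0³ + 10³ + 12³ = 1 + 0 + 1000 + 1728 = 2729
2729 = (10,10,9)_16 → 10³ + 10³ + 9³ = 1000 + 1000 + 729 = 2729  — 2729 repeats.
That took 11 steps.

11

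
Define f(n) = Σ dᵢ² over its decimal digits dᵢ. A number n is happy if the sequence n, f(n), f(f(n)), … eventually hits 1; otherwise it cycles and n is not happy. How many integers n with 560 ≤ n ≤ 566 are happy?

3

560: 560 → 61 → 37 → 58 → 89 → 145 → 42 → 20 → 4 → 16 → 37  (repeats 37)
561: 561 → 62 → 40 → 16 → 37 → 58 → 89 → 145 → 42 → 20 → 4 → 16  (repeats 16)
562: 562 → 65 → 61 → 37 → 58 → 89 → 145 → 42 → 20 → 4 → 16 → 37  (repeats 37)
563: 563 → 70 → 49 → 97 → 130 → 10 → 1  (reaches 1)
564: 564 → 77 → 98 → 145 → 42 → 20 → 4 → 16 → 37 → 58 → 89 → 145  (repeats 145)
565: 565 → 86 → 100 → 1  (reaches 1)
566: 566 → 97 → 130 → 10 → 1  (reaches 1)
happy: 563, 565, 566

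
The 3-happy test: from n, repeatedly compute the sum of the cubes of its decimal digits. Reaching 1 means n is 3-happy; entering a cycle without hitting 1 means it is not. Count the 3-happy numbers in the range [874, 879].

874: 874 → 919 → 1459 → 919  — not 3-happy
875: 875 → 980 → 1241 → 74 → 407 → 407  — not 3-happy
876: 876 → 1071 → 345 → 216 → 225 → 141 → 66 → 432 → 99 → 1458 → 702 → 351 → 153 → 153  — not 3-happy
877: 877 → 1198 → 1243 → 100 → 1  — 3-happy
878: 878 → 1367 → 587 → 980 → 1241 → 74 → 407 → 407  — not 3-happy
879: 879 → 1584 → 702 → 351 → 153 → 153  — not 3-happy
3-happy: 877

1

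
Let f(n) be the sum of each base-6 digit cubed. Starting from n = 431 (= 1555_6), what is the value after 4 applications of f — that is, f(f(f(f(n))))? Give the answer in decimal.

1

431 = (1,5,5,5)_6 → 1³ + 5³ + 5³ + 5³ = 376
376 = (1,4,2,4)_6 → 1³ + 4³ + 2³ + 4³ = 137
137 = (3,4,5)_6 → 3³ + 4³ + 5³ = 216
216 = (1,0,0,0)_6 → 1³ + 0³ + 0³ + 0³ = 1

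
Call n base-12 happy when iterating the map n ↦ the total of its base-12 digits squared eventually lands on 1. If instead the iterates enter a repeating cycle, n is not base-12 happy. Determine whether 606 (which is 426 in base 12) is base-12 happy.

not base-12 happy

606 = (4,2,6)_12 → 4² + 2² + 6² = 16 + 4 + 36 = 56
56 = (4,8)_12 → 4² + 8² = 16 + 64 = 80
80 = (6,8)_12 → 6² + 8² = 36 + 64 = 100
100 = (8,4)_12 → 8² + 4² = 64 + 16 = 80  — 80 already seen; the sequence cycles without reaching 1.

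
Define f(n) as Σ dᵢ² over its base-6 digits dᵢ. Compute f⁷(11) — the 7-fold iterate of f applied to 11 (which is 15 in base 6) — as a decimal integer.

11 = (1,5)_6 → 1² + 5² = 1 + 25 = 26
26 = (4,2)_6 → 4² + 2² = 16 + 4 = 20
20 = (3,2)_6 → 3² + 2² = 9 + 4 = 13
13 = (2,1)_6 → 2² + 1² = 4 + 1 = 5
5 = (5)_6 → 5² = 25
25 = (4,1)_6 → 4² + 1² = 16 + 1 = 17
17 = (2,5)_6 → 2² + 5² = 4 + 25 = 29

29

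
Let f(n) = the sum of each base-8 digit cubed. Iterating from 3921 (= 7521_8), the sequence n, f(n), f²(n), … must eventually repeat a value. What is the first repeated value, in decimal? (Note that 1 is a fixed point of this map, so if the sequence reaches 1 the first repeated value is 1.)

559

3921 = (7,5,2,1)_8 → 7³ + 5³ + 2³ + 1³ = 477
477 = (7,3,5)_8 → 7³ + 3³ + 5³ = 495
495 = (7,5,7)_8 → 7³ + 5³ + 7³ = 811
811 = (1,4,5,3)_8 → 1³ + 4³ + 5³ + 3³ = 217
217 = (3,3,1)_8 → 3³ + 3³ + 1³ = 55
55 = (6,7)_8 → 6³ + 7³ = 559
559 = (1,0,5,7)_8 → 1³ + 0³ + 5³ + 7³ = 469
469 = (7,2,5)_8 → 7³ + 2³ + 5³ = 476
476 = (7,3,4)_8 → 7³ + 3³ + 4³ = 434
434 = (6,6,2)_8 → 6³ + 6³ + 2³ = 440
440 = (6,7,0)_8 → 6³ + 7³ + 0³ = 559  — 559 already appeared earlier.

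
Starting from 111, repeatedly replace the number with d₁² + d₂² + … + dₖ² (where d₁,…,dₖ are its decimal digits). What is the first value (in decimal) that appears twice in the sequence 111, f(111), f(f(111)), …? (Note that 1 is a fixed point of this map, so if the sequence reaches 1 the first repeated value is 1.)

111 → 1² + 1² + 1² = 1 + 1 + 1 = 3
3 → 3² = 9
9 → 9² = 81
81 → 8² + 1² = 64 + 1 = 65
65 → 6² + 5² = 36 + 25 = 61
61 → 6² + 1² = 36 + 1 = 37
37 → 3² + 7² = 9 + 49 = 58
58 → 5² + 8² = 25 + 64 = 89
89 → 8² + 9² = 64 + 81 = 145
145 → 1² + 4² + 5² = 1 + 16 + 25 = 42
42 → 4² + 2² = 16 + 4 = 20
20 → 2² + 0² = 4 + 0 = 4
4 → 4² = 16
16 → 1² + 6² = 1 + 36 = 37  — 37 already appeared earlier.

37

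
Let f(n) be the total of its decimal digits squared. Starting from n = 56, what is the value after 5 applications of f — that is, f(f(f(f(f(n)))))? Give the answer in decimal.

56 → 5² + 6² = 25 + 36 = 61
61 → 6² + 1² = 36 + 1 = 37
37 → 3² + 7² = 9 + 49 = 58
58 → 5² + 8² = 25 + 64 = 89
89 → 8² + 9² = 64 + 81 = 145

145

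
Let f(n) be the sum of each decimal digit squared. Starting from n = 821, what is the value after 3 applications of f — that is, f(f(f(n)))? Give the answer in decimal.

51

821 → 69
69 → 117
117 → 51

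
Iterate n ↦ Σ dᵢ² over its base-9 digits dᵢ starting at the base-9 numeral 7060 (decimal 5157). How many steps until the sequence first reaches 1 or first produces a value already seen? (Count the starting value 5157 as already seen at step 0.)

5157 = (7,0,6,0)_9 → 7² + 0² + 6² + 0² = 49 + 0 + 36 + 0 = 85
85 = (1,0,4)_9 → 1² + 0² + 4² = 1 + 0 + 16 = 17
17 = (1,8)_9 → 1² + 8² = 1 + 64 = 65
65 = (7,2)_9 → 7² + 2² = 49 + 4 = 53
53 = (5,8)_9 → 5² + 8² = 25 + 64 = 89
89 = (1,0,8)_9 → 1² + 0² + 8² = 1 + 0 + 64 = 65  — 65 repeats.
That took 6 steps.

6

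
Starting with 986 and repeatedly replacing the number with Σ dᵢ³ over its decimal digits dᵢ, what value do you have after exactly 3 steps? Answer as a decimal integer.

179

986 → 9³ + 8³ + 6³ = 1457
1457 → 1³ + 4³ + 5³ + 7³ = 533
533 → 5³ + 3³ + 3³ = 179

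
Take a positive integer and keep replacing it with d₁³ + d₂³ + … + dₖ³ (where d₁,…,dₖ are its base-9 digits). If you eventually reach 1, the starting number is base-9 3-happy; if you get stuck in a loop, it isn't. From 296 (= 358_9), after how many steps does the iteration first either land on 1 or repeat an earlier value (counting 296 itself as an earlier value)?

296 = (3,5,8)_9 → 664
664 = (8,1,7)_9 → 856
856 = (1,1,5,1)_9 → 128
128 = (1,5,2)_9 → 134
134 = (1,5,8)_9 → 638
638 = (7,7,8)_9 → 1198
1198 = (1,5,7,1)_9 → 470
470 = (5,7,2)_9 → 476
476 = (5,7,8)_9 → 980
980 = (1,3,0,8)_9 → 540
540 = (6,6,0)_9 → 432
432 = (5,3,0)_9 → 152
152 = (1,7,8)_9 → 856  — 856 repeats.
That took 13 steps.

13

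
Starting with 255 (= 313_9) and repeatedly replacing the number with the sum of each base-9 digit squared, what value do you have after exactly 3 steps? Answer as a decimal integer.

255 = (3,1,3)_9 → 3² + 1² + 3² = 19
19 = (2,1)_9 → 2² + 1² = 5
5 = (5)_9 → 5² = 25

25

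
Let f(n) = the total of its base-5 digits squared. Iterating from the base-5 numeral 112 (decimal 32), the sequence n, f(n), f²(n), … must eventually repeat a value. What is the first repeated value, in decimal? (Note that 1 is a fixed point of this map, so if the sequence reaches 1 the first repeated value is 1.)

32 = (1,1,2)_5 → 6
6 = (1,1)_5 → 2
2 = (2)_5 → 4
4 = (4)_5 → 16
16 = (3,1)_5 → 10
10 = (2,0)_5 → 4  — 4 already appeared earlier.

4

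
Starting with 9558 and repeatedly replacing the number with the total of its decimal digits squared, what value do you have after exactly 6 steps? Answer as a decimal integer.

9558 → 9² + 5² + 5² + 8² = 195
195 → 1² + 9² + 5² = 107
107 → 1² + 0² + 7² = 50
50 → 5² + 0² = 25
25 → 2² + 5² = 29
29 → 2² + 9² = 85

85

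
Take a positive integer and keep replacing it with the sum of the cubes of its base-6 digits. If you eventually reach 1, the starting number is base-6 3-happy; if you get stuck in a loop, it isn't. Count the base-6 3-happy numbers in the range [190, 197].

4

190: 190 → 190  — not base-6 3-happy
191: 191 → 251 → 251  — not base-6 3-happy
192: 192 → 133 → 92 → 43 → 3 → 27 → 91 → 36 → 1  — base-6 3-happy
193: 193 → 134 → 99 → 99  — not base-6 3-happy
194: 194 → 141 → 179 → 314 → 81 → 36 → 1  — base-6 3-happy
195: 195 → 160 → 136 → 155 → 190 → 190  — not base-6 3-happy
196: 196 → 197 → 258 → 3 → 27 → 91 → 36 → 1  — base-6 3-happy
197: 197 → 258 → 3 → 27 → 91 → 36 → 1  — base-6 3-happy
base-6 3-happy: 192, 194, 196, 197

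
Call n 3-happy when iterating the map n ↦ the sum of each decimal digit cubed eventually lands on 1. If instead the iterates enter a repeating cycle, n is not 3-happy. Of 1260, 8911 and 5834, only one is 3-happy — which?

8911

1260: 1260 → 225 → 141 → 66 → 432 → 99 → 1458 → 702 → 351 → 153 → 153  — repeats 153 (not 3-happy)
8911: 8911 → 1243 → 100 → 1  — reaches 1 (3-happy)
5834: 5834 → 728 → 863 → 755 → 593 → 881 → 1025 → 134 → 92 → 737 → 713 → 371 → 371  — repeats 371 (not 3-happy)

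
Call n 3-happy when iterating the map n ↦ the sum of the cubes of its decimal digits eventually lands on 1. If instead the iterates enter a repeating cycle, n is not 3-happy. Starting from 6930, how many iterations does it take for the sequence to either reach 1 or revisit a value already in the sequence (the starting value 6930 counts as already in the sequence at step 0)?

5

6930 → 6³ + 9³ + 3³ + 0³ = 972
972 → 9³ + 7³ + 2³ = 1080
1080 → 1³ + 0³ + 8³ + 0³ = 513
513 → 5³ + 1³ + 3³ = 153
153 → 1³ + 5³ + 3³ = 153  — 153 repeats.
That took 5 steps.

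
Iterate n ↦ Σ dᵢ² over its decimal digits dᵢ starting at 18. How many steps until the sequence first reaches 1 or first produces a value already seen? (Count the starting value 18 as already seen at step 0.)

11

18 → 1² + 8² = 1 + 64 = 65
65 → 6² + 5² = 36 + 25 = 61
61 → 6² + 1² = 36 + 1 = 37
37 → 3² + 7² = 9 + 49 = 58
58 → 5² + 8² = 25 + 64 = 89
89 → 8² + 9² = 64 + 81 = 145
145 → 1² + 4² + 5² = 1 + 16 + 25 = 42
42 → 4² + 2² = 16 + 4 = 20
20 → 2² + 0² = 4 + 0 = 4
4 → 4² = 16
16 → 1² + 6² = 1 + 36 = 37  — 37 repeats.
That took 11 steps.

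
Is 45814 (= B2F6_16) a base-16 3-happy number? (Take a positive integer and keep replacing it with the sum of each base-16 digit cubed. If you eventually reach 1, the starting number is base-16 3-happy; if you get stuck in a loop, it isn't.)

45814 = (11,2,15,6)_16 → 11³ + 2³ + 15³ + 6³ = 4930
4930 = (1,3,4,2)_16 → 1³ + 3³ + 4³ + 2³ = 100
100 = (6,4)_16 → 6³ + 4³ = 280
280 = (1,1,8)_16 → 1³ + 1³ + 8³ = 514
514 = (2,0,2)_16 → 2³ + 0³ + 2³ = 16
16 = (1,0)_16 → 1³ + 0³ = 1  — reached 1.

base-16 3-happy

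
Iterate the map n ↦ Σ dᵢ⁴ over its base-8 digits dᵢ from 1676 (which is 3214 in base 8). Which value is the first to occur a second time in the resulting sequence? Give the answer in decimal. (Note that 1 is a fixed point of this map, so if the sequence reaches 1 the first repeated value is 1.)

272

1676 = (3,2,1,4)_8 → 3⁴ + 2⁴ + 1⁴ + 4⁴ = 81 + 16 + 1 + 256 = 354
354 = (5,4,2)_8 → 5⁴ + 4⁴ + 2⁴ = 625 + 256 + 16 = 897
897 = (1,6,0,1)_8 → 1⁴ + 6⁴ + 0⁴ + 1⁴ = 1 + 1296 + 0 + 1 = 1298
1298 = (2,4,2,2)_8 → 2⁴ + 4⁴ + 2⁴ + 2⁴ = 16 + 256 + 16 + 16 = 304
304 = (4,6,0)_8 → 4⁴ + 6⁴ + 0⁴ = 256 + 1296 + 0 = 1552
1552 = (3,0,2,0)_8 → 3⁴ + 0⁴ + 2⁴ + 0⁴ = 81 + 0 + 16 + 0 = 97
97 = (1,4,1)_8 → 1⁴ + 4⁴ + 1⁴ = 1 + 256 + 1 = 258
258 = (4,0,2)_8 → 4⁴ + 0⁴ + 2⁴ = 256 + 0 + 16 = 272
272 = (4,2,0)_8 → 4⁴ + 2⁴ + 0⁴ = 256 + 16 + 0 = 272  — 272 already appeared earlier.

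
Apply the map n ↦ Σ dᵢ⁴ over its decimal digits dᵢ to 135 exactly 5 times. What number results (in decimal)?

9603

135 → 1⁴ + 3⁴ + 5⁴ = 707
707 → 7⁴ + 0⁴ + 7⁴ = 4802
4802 → 4⁴ + 8⁴ + 0⁴ + 2⁴ = 4368
4368 → 4⁴ + 3⁴ + 6⁴ + 8⁴ = 5729
5729 → 5⁴ + 7⁴ + 2⁴ + 9⁴ = 9603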